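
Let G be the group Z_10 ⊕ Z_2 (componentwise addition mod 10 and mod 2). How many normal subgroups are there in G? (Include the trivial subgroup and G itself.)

10

G is abelian, so every subgroup is normal.
G has 10 subgroups in total, hence 10 normal subgroups.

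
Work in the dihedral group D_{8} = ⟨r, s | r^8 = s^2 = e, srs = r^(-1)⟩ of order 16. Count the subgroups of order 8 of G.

3

|G| = 16 and 8 | 16, so subgroups of order 8 are possible by Lagrange.
The subgroups of order 8 are: {e, r, r^2, r^3, r^4, r^5, r^6, r^7}; {e, r^2, r^4, r^6, s, r^2s, r^4s, r^6s}; {e, r^2, r^4, r^6, rs, r^3s, r^5s, r^7s}.
So G has 3 subgroups of order 8.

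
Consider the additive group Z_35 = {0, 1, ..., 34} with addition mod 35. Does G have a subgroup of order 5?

5 | 35. A subgroup of order 5 is {0, 7, 14, 21, 28}.

Yes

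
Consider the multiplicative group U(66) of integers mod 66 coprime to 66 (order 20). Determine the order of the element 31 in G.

5

Compute successive powers of 31 mod 66: 31, 37, 25, 49, 1; 31^5 ≡ 1 (mod 66).
So |⟨31⟩| = 5.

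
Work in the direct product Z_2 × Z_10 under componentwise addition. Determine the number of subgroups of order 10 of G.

|G| = 20 and 10 | 20, so subgroups of order 10 are possible by Lagrange.
The subgroups of order 10 are: {(0,0), (0,1), (0,2), (0,3), (0,4), (0,5), (0,6), (0,7), (0,8), (0,9)}; {(0,0), (0,2), (0,4), (0,6), (0,8), (1,0), (1,2), (1,4), (1,6), (1,8)}; {(0,0), (0,2), (0,4), (0,6), (0,8), (1,1), (1,3), (1,5), (1,7), (1,9)}.
So G has 3 subgroups of order 10.

3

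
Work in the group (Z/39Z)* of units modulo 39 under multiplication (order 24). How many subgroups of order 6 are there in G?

3

|G| = 24 and 6 | 24, so subgroups of order 6 are possible by Lagrange.
The subgroups of order 6 are: {1, 4, 10, 16, 22, 25}; {1, 14, 16, 22, 29, 35}; {1, 16, 17, 22, 23, 38}.
So G has 3 subgroups of order 6.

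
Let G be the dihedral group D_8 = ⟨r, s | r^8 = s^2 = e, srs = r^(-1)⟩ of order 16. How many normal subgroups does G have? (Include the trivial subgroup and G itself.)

7

G has 19 subgroups. Checking conjugation-invariance by order — order 1: 1/1 normal; order 2: 1/9 normal; order 4: 1/5 normal; order 8: 3/3 normal; order 16: 1/1 normal.
Total normal subgroups: 7.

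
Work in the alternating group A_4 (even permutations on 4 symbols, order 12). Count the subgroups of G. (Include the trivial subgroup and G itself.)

|G| = 12, so by Lagrange every subgroup order divides 12. Divisors: 1, 2, 3, 4, 6, 12.
Subgroups by order — order 1: 1; order 2: 3; order 3: 4; order 4: 1; order 6: 0; order 12: 1.
Total: 1 + 3 + 4 + 1 + 0 + 1 = 10.

10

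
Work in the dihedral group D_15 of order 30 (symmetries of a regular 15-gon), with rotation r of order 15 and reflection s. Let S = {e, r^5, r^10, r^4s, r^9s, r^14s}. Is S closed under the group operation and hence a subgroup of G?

Yes

|S| = 6 divides |G| = 30, consistent with Lagrange.
S contains the identity, every element's inverse is in S, and S is closed under ·: it is a subgroup.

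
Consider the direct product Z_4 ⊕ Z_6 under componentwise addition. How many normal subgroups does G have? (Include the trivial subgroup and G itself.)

G is abelian, so every subgroup is normal.
G has 16 subgroups in total, hence 16 normal subgroups.

16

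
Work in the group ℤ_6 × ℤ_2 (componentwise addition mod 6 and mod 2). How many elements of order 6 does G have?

An element (a,b) has order lcm(ord(a), ord(b)); count pairs with lcm equal to 6.
Enumerating gives 6 such elements.

6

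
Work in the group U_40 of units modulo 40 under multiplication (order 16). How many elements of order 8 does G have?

No element of G has order 8 (even though 8 | 16).

0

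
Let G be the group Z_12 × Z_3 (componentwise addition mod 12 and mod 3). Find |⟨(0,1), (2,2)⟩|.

18

|⟨(0,1)⟩| = 3 and |⟨(2,2)⟩| = 6, so |H| is a multiple of lcm(3, 6) = 6 and divides |G| = 36.
Closing under the operation: H = {(0,0), (0,1), (0,2), (2,0), (2,1), (2,2), (4,0), (4,1), (4,2), (6,0), (6,1), (6,2), (8,0), (8,1), (8,2), (10,0), (10,1), (10,2)}, so |H| = 18.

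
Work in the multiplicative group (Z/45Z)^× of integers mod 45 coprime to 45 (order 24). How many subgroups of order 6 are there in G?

|G| = 24 and 6 | 24, so subgroups of order 6 are possible by Lagrange.
The subgroups of order 6 are: {1, 11, 16, 26, 31, 41}; {1, 14, 16, 29, 31, 44}; {1, 4, 16, 19, 31, 34}.
So G has 3 subgroups of order 6.

3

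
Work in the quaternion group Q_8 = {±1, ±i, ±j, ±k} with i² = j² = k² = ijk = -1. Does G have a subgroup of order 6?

No

6 does not divide |G| = 8, so by Lagrange no subgroup of order 6 exists.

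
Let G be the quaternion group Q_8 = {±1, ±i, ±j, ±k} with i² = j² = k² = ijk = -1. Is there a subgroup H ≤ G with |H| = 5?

No

5 does not divide |G| = 8, so by Lagrange no subgroup of order 5 exists.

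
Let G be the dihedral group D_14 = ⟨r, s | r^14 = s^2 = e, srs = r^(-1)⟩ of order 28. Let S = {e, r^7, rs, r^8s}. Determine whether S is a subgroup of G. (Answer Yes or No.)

Yes

|S| = 4 divides |G| = 28, consistent with Lagrange.
S contains the identity, every element's inverse is in S, and S is closed under ·: it is a subgroup.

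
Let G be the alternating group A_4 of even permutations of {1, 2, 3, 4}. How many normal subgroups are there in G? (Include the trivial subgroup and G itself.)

3

G has 10 subgroups. Checking conjugation-invariance by order — order 1: 1/1 normal; order 2: 0/3 normal; order 3: 0/4 normal; order 4: 1/1 normal; order 12: 1/1 normal.
Total normal subgroups: 3.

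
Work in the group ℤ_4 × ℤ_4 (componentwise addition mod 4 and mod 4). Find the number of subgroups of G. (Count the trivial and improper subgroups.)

15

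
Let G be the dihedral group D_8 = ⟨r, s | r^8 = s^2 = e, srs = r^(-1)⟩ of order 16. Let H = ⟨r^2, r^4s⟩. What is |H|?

8

|⟨r^2⟩| = 4 and |⟨r^4s⟩| = 2, so |H| is a multiple of lcm(4, 2) = 4 and divides |G| = 16.
Closing under the operation: H = {e, r^2, r^4, r^6, s, r^2s, r^4s, r^6s}, so |H| = 8.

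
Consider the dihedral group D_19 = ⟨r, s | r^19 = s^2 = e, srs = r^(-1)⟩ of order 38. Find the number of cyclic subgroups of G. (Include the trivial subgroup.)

21

A cyclic subgroup of order d is generated by each of its φ(d) elements of order d, so the cyclic subgroups of order d number (#elements of order d)/φ(d).
Cyclic subgroups by order — order 1: 1; order 2: 19; order 19: 1.
Total: 21.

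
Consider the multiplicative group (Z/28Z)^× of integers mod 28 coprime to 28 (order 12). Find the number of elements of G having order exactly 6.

6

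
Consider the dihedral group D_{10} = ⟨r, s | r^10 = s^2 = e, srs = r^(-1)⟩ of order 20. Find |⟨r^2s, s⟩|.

10

|⟨r^2s⟩| = 2 and |⟨s⟩| = 2, so |H| is a multiple of lcm(2, 2) = 2 and divides |G| = 20.
Closing under the operation: H = {e, r^2, r^4, r^6, r^8, s, r^2s, r^4s, r^6s, r^8s}, so |H| = 10.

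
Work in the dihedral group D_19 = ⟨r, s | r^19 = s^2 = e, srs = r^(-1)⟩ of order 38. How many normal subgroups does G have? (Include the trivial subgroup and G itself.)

G has 22 subgroups. Checking conjugation-invariance by order — order 1: 1/1 normal; order 2: 0/19 normal; order 19: 1/1 normal; order 38: 1/1 normal.
Total normal subgroups: 3.

3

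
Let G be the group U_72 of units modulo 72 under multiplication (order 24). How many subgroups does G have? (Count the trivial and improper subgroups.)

32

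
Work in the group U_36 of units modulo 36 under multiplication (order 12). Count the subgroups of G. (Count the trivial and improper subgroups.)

10

|G| = 12, so by Lagrange every subgroup order divides 12. Divisors: 1, 2, 3, 4, 6, 12.
Subgroups by order — order 1: 1; order 2: 3; order 3: 1; order 4: 1; order 6: 3; order 12: 1.
Total: 1 + 3 + 1 + 1 + 3 + 1 = 10.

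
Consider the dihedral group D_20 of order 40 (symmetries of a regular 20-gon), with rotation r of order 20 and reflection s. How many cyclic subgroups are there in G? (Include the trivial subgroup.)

Each element a generates a cyclic subgroup ⟨a⟩; distinct elements may generate the same one (a cyclic group of order d has φ(d) generators).
Cyclic subgroups by order — order 1: 1; order 2: 21; order 4: 1; order 5: 1; order 10: 1; order 20: 1.
Total: 26.

26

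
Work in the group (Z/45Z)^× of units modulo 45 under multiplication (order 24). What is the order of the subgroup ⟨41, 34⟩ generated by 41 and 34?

12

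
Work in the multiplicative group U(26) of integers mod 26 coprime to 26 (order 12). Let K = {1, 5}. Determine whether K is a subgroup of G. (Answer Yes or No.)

No

5 ∈ K but its inverse 21 ∉ K, so K is not a subgroup.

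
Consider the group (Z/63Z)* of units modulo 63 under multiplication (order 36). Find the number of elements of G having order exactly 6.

24

Enumerating element orders in G gives 24 elements of order 6.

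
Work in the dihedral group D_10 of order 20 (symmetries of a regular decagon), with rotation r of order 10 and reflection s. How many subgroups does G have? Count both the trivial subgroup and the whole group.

22

|G| = 20, so by Lagrange every subgroup order divides 20. Divisors: 1, 2, 4, 5, 10, 20.
Subgroups by order — order 1: 1; order 2: 11; order 4: 5; order 5: 1; order 10: 3; order 20: 1.
Total: 1 + 11 + 5 + 1 + 3 + 1 = 22.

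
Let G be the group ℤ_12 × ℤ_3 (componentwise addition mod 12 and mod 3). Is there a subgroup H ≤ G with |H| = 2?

2 | 36. A subgroup of order 2 is {(0,0), (6,0)}.

Yes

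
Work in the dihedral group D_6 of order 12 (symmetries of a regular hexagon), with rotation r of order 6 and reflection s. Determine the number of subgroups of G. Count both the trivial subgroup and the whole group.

|G| = 12, so by Lagrange every subgroup order divides 12. Divisors: 1, 2, 3, 4, 6, 12.
Subgroups by order — order 1: 1; order 2: 7; order 3: 1; order 4: 3; order 6: 3; order 12: 1.
Total: 1 + 7 + 1 + 3 + 3 + 1 = 16.

16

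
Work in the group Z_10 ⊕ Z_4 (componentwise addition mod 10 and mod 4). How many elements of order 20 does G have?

16

An element (a,b) has order lcm(ord(a), ord(b)); count pairs with lcm equal to 20.
Enumerating gives 16 such elements.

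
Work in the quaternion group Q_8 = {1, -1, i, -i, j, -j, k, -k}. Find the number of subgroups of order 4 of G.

|G| = 8 and 4 | 8, so subgroups of order 4 are possible by Lagrange.
The subgroups of order 4 are: {1, -1, i, -i}; {1, -1, j, -j}; {1, -1, k, -k}.
So G has 3 subgroups of order 4.

3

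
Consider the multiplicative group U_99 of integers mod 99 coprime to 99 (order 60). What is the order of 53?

Compute successive powers of 53 mod 99: 53, 37, 80, 82, 89, 64, 26, 91, …; 53^10 ≡ 1 (mod 99).
So |⟨53⟩| = 10.

10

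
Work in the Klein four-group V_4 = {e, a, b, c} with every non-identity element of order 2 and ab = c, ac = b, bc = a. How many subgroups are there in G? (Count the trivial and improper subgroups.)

5

|G| = 4, so by Lagrange every subgroup order divides 4. Divisors: 1, 2, 4.
Subgroups by order — order 1: 1; order 2: 3; order 4: 1.
Total: 1 + 3 + 1 = 5.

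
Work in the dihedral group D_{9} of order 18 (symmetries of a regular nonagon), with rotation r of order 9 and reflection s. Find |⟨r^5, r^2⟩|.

|⟨r^5⟩| = 9 and |⟨r^2⟩| = 9, so |H| is a multiple of lcm(9, 9) = 9 and divides |G| = 18.
Closing under the operation: H = {e, r, r^2, r^3, r^4, r^5, r^6, r^7, r^8}, so |H| = 9.

9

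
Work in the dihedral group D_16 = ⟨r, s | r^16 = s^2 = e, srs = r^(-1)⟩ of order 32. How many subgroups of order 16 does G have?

3

|G| = 32 and 16 | 32, so subgroups of order 16 are possible by Lagrange.
The subgroups of order 16 are: {e, r, r^2, r^3, r^4, r^5, r^6, r^7, r^8, r^9, r^10, r^11, r^12, r^13, r^14, r^15}; {e, r^2, r^4, r^6, r^8, r^10, r^12, r^14, s, r^2s, r^4s, r^6s, r^8s, r^10s, r^12s, r^14s}; {e, r^2, r^4, r^6, r^8, r^10, r^12, r^14, rs, r^3s, r^5s, r^7s, r^9s, r^11s, r^13s, r^15s}.
So G has 3 subgroups of order 16.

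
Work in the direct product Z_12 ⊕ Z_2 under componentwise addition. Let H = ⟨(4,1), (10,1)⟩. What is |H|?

12

|⟨(4,1)⟩| = 6 and |⟨(10,1)⟩| = 6, so |H| is a multiple of lcm(6, 6) = 6 and divides |G| = 24.
Closing under the operation: H = {(0,0), (0,1), (2,0), (2,1), (4,0), (4,1), (6,0), (6,1), (8,0), (8,1), (10,0), (10,1)}, so |H| = 12.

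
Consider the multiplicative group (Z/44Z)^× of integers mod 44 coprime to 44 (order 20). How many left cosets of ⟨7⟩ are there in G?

|⟨7⟩| = 10 and |G| = 20.
By Lagrange, [G : H] = |G|/|H| = 20/10 = 2.

2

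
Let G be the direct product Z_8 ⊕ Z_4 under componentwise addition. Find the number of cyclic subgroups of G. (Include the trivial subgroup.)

A cyclic subgroup of order d is generated by each of its φ(d) elements of order d, so the cyclic subgroups of order d number (#elements of order d)/φ(d).
Cyclic subgroups by order — order 1: 1; order 2: 3; order 4: 6; order 8: 4.
Total: 14.

14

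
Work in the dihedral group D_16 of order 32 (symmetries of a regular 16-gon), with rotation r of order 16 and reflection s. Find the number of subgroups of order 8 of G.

5

|G| = 32 and 8 | 32, so subgroups of order 8 are possible by Lagrange.
The subgroups of order 8 are: {e, r^2, r^4, r^6, r^8, r^10, r^12, r^14}; {e, r^4, r^8, r^12, r^2s, r^6s, r^10s, r^14s}; {e, r^4, r^8, r^12, r^3s, r^7s, r^11s, r^15s}; {e, r^4, r^8, r^12, s, r^4s, r^8s, r^12s}; … (5 in all).
So G has 5 subgroups of order 8.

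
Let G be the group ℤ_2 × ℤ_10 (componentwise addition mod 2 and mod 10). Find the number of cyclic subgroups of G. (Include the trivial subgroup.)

8

Each element a generates a cyclic subgroup ⟨a⟩; distinct elements may generate the same one (a cyclic group of order d has φ(d) generators).
Cyclic subgroups by order — order 1: 1; order 2: 3; order 5: 1; order 10: 3.
Total: 8.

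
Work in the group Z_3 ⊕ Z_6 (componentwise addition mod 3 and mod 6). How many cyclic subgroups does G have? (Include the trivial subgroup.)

A cyclic subgroup of order d is generated by each of its φ(d) elements of order d, so the cyclic subgroups of order d number (#elements of order d)/φ(d).
Cyclic subgroups by order — order 1: 1; order 2: 1; order 3: 4; order 6: 4.
Total: 10.

10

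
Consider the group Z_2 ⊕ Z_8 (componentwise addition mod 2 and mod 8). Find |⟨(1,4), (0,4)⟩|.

|⟨(1,4)⟩| = 2 and |⟨(0,4)⟩| = 2, so |H| is a multiple of lcm(2, 2) = 2 and divides |G| = 16.
Closing under the operation: H = {(0,0), (0,4), (1,0), (1,4)}, so |H| = 4.

4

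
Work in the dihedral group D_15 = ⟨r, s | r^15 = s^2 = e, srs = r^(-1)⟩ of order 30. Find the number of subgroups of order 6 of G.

5

|G| = 30 and 6 | 30, so subgroups of order 6 are possible by Lagrange.
The subgroups of order 6 are: {e, r^5, r^10, s, r^5s, r^10s}; {e, r^5, r^10, rs, r^6s, r^11s}; {e, r^5, r^10, r^2s, r^7s, r^12s}; {e, r^5, r^10, r^3s, r^8s, r^13s}; … (5 in all).
So G has 5 subgroups of order 6.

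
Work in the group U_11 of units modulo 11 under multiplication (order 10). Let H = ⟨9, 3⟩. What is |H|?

5

|⟨9⟩| = 5 and |⟨3⟩| = 5, so |H| is a multiple of lcm(5, 5) = 5 and divides |G| = 10.
Closing under the operation: H = {1, 3, 4, 5, 9}, so |H| = 5.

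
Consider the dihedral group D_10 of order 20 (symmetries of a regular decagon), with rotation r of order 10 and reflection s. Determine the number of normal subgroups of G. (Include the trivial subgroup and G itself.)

G has 22 subgroups. Checking conjugation-invariance by order — order 1: 1/1 normal; order 2: 1/11 normal; order 4: 0/5 normal; order 5: 1/1 normal; order 10: 3/3 normal; order 20: 1/1 normal.
Total normal subgroups: 7.

7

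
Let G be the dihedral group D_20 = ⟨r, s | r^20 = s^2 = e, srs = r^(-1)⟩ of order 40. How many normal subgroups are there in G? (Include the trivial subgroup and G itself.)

G has 48 subgroups. Checking conjugation-invariance by order — order 1: 1/1 normal; order 2: 1/21 normal; order 4: 1/11 normal; order 5: 1/1 normal; order 8: 0/5 normal; order 10: 1/5 normal; order 20: 3/3 normal; order 40: 1/1 normal.
Total normal subgroups: 9.

9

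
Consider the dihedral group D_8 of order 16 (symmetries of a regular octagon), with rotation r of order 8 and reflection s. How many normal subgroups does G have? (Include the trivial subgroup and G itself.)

7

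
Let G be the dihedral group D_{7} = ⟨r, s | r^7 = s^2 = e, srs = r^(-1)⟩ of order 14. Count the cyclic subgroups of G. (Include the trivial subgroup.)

A cyclic subgroup of order d is generated by each of its φ(d) elements of order d, so the cyclic subgroups of order d number (#elements of order d)/φ(d).
Cyclic subgroups by order — order 1: 1; order 2: 7; order 7: 1.
Total: 9.

9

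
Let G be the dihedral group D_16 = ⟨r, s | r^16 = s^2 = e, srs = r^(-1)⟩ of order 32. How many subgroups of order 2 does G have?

17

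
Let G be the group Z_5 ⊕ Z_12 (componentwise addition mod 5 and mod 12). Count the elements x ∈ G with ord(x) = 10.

4

An element (a,b) has order lcm(ord(a), ord(b)); count pairs with lcm equal to 10.
Enumerating gives 4 such elements.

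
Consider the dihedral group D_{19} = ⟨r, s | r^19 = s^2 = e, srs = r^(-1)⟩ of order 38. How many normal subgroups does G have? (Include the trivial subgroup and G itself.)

G has 22 subgroups. Checking conjugation-invariance by order — order 1: 1/1 normal; order 2: 0/19 normal; order 19: 1/1 normal; order 38: 1/1 normal.
Total normal subgroups: 3.

3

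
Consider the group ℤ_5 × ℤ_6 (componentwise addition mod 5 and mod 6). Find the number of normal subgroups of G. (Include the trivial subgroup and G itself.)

8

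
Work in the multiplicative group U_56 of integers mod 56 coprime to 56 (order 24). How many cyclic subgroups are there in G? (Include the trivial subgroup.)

16

A cyclic subgroup of order d is generated by each of its φ(d) elements of order d, so the cyclic subgroups of order d number (#elements of order d)/φ(d).
Cyclic subgroups by order — order 1: 1; order 2: 7; order 3: 1; order 6: 7.
Total: 16.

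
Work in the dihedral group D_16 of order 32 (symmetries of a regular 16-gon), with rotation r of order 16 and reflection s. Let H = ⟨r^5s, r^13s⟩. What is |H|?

|⟨r^5s⟩| = 2 and |⟨r^13s⟩| = 2, so |H| is a multiple of lcm(2, 2) = 2 and divides |G| = 32.
Closing under the operation: H = {e, r^8, r^5s, r^13s}, so |H| = 4.

4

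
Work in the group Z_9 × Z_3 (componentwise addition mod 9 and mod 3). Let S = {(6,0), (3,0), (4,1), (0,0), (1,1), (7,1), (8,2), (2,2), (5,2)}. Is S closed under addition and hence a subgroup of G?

|S| = 9 divides |G| = 27, consistent with Lagrange.
S contains the identity, every element's inverse is in S, and S is closed under +: it is a subgroup.
In fact S = ⟨(7,1)⟩.

Yes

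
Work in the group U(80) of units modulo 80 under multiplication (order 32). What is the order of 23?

Compute successive powers of 23 mod 80: 23, 49, 7, 1; 23^4 ≡ 1 (mod 80).
So |⟨23⟩| = 4.

4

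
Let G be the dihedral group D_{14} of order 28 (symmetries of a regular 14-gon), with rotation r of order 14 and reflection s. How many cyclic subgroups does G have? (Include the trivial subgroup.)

Each element a generates a cyclic subgroup ⟨a⟩; distinct elements may generate the same one (a cyclic group of order d has φ(d) generators).
Cyclic subgroups by order — order 1: 1; order 2: 15; order 7: 1; order 14: 1.
Total: 18.

18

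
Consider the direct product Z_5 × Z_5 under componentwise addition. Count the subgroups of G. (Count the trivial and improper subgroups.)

8

|G| = 25, so by Lagrange every subgroup order divides 25. Divisors: 1, 5, 25.
Subgroups by order — order 1: 1; order 5: 6; order 25: 1.
Total: 1 + 6 + 1 = 8.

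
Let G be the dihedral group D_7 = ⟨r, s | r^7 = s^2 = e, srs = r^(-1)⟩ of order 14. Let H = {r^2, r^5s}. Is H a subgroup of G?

No

The identity e ∉ H, so H is not a subgroup.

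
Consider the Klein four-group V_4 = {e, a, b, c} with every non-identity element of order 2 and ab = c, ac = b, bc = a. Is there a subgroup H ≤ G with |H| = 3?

No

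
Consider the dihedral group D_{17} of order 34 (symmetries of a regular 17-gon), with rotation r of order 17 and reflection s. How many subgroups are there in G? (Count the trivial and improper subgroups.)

|G| = 34, so by Lagrange every subgroup order divides 34. Divisors: 1, 2, 17, 34.
Subgroups by order — order 1: 1; order 2: 17; order 17: 1; order 34: 1.
Total: 1 + 17 + 1 + 1 = 20.

20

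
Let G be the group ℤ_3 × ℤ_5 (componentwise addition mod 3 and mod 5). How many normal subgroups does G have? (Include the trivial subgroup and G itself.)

4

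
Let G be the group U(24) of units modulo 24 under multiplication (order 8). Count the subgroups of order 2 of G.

7

|G| = 8 and 2 | 8, so subgroups of order 2 are possible by Lagrange.
The subgroups of order 2 are: {1, 11}; {1, 13}; {1, 17}; {1, 19}; … (7 in all).
So G has 7 subgroups of order 2.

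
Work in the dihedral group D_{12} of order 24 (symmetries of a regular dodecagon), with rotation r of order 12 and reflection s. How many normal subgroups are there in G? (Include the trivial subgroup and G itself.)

9

G has 34 subgroups. Checking conjugation-invariance by order — order 1: 1/1 normal; order 2: 1/13 normal; order 3: 1/1 normal; order 4: 1/7 normal; order 6: 1/5 normal; order 8: 0/3 normal; order 12: 3/3 normal; order 24: 1/1 normal.
Total normal subgroups: 9.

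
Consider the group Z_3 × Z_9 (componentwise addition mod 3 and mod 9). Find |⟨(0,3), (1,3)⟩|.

9

|⟨(0,3)⟩| = 3 and |⟨(1,3)⟩| = 3, so |H| is a multiple of lcm(3, 3) = 3 and divides |G| = 27.
Closing under the operation: H = {(0,0), (0,3), (0,6), (1,0), (1,3), (1,6), (2,0), (2,3), (2,6)}, so |H| = 9.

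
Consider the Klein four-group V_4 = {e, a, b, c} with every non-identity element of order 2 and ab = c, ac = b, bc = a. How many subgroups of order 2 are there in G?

3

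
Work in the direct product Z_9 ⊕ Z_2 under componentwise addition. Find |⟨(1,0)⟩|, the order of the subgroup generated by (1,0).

9

The order of (1,0) in Z_9 × Z_2 is lcm(ord(1) in Z_9, ord(0) in Z_2).
ord(1) = 9 and ord(0) = 1, so |⟨(1,0)⟩| = lcm(9, 1) = 9.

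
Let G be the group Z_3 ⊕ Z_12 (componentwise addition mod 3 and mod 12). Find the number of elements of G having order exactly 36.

An element (a,b) has order lcm(ord(a), ord(b)); count pairs with lcm equal to 36.
Enumerating gives 0 such elements.

0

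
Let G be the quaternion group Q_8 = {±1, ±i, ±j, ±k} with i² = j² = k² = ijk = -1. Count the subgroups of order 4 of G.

3

|G| = 8 and 4 | 8, so subgroups of order 4 are possible by Lagrange.
The subgroups of order 4 are: {1, -1, i, -i}; {1, -1, j, -j}; {1, -1, k, -k}.
So G has 3 subgroups of order 4.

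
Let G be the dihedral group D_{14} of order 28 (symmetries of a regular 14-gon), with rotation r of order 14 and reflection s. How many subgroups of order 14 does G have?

3

|G| = 28 and 14 | 28, so subgroups of order 14 are possible by Lagrange.
The subgroups of order 14 are: {e, r, r^2, r^3, r^4, r^5, r^6, r^7, r^8, r^9, r^10, r^11, r^12, r^13}; {e, r^2, r^4, r^6, r^8, r^10, r^12, s, r^2s, r^4s, r^6s, r^8s, r^10s, r^12s}; {e, r^2, r^4, r^6, r^8, r^10, r^12, rs, r^3s, r^5s, r^7s, r^9s, r^11s, r^13s}.
So G has 3 subgroups of order 14.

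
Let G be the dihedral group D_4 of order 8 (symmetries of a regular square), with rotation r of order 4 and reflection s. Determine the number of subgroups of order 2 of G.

5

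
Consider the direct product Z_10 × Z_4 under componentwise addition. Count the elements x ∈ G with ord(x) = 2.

3

An element (a,b) has order lcm(ord(a), ord(b)); count pairs with lcm equal to 2.
Enumerating gives 3 such elements.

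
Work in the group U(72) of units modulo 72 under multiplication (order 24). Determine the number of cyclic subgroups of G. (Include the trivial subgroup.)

A cyclic subgroup of order d is generated by each of its φ(d) elements of order d, so the cyclic subgroups of order d number (#elements of order d)/φ(d).
Cyclic subgroups by order — order 1: 1; order 2: 7; order 3: 1; order 6: 7.
Total: 16.

16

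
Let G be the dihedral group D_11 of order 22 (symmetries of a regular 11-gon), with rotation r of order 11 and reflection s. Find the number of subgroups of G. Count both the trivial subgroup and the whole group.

14

|G| = 22, so by Lagrange every subgroup order divides 22. Divisors: 1, 2, 11, 22.
Subgroups by order — order 1: 1; order 2: 11; order 11: 1; order 22: 1.
Total: 1 + 11 + 1 + 1 = 14.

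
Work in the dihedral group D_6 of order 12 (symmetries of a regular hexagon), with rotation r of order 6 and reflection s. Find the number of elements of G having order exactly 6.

2

The elements of order 6 are: r, r^5.
That's 2.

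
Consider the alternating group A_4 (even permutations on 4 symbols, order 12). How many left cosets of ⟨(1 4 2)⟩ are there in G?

|⟨(1 4 2)⟩| = 3 and |G| = 12.
By Lagrange, [G : H] = |G|/|H| = 12/3 = 4.

4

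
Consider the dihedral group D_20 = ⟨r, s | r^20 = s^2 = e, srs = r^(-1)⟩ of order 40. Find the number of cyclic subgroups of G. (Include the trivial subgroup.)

Each element a generates a cyclic subgroup ⟨a⟩; distinct elements may generate the same one (a cyclic group of order d has φ(d) generators).
Cyclic subgroups by order — order 1: 1; order 2: 21; order 4: 1; order 5: 1; order 10: 1; order 20: 1.
Total: 26.

26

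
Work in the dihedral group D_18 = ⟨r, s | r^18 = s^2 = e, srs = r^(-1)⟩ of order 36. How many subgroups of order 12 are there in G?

3

|G| = 36 and 12 | 36, so subgroups of order 12 are possible by Lagrange.
The subgroups of order 12 are: {e, r^3, r^6, r^9, r^12, r^15, rs, r^4s, r^7s, r^10s, r^13s, r^16s}; {e, r^3, r^6, r^9, r^12, r^15, r^2s, r^5s, r^8s, r^11s, r^14s, r^17s}; {e, r^3, r^6, r^9, r^12, r^15, s, r^3s, r^6s, r^9s, r^12s, r^15s}.
So G has 3 subgroups of order 12.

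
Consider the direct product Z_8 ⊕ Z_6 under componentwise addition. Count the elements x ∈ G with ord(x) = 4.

4

An element (a,b) has order lcm(ord(a), ord(b)); count pairs with lcm equal to 4.
Enumerating gives 4 such elements.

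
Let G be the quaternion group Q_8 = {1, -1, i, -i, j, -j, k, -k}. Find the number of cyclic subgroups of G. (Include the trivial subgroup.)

A cyclic subgroup of order d is generated by each of its φ(d) elements of order d, so the cyclic subgroups of order d number (#elements of order d)/φ(d).
Cyclic subgroups by order — order 1: 1; order 2: 1; order 4: 3.
Total: 5.

5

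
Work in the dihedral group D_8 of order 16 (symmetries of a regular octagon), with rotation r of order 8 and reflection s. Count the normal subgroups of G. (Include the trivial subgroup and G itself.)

7

G has 19 subgroups. Checking conjugation-invariance by order — order 1: 1/1 normal; order 2: 1/9 normal; order 4: 1/5 normal; order 8: 3/3 normal; order 16: 1/1 normal.
Total normal subgroups: 7.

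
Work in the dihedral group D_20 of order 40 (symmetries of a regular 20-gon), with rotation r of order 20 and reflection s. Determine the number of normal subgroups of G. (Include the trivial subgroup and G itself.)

9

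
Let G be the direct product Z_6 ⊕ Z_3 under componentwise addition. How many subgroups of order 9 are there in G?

1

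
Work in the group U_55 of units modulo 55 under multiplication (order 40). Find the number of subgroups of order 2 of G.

3

|G| = 40 and 2 | 40, so subgroups of order 2 are possible by Lagrange.
The subgroups of order 2 are: {1, 21}; {1, 34}; {1, 54}.
So G has 3 subgroups of order 2.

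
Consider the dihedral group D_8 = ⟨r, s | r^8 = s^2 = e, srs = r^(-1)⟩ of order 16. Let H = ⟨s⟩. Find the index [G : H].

|⟨s⟩| = 2 and |G| = 16.
By Lagrange, [G : H] = |G|/|H| = 16/2 = 8.

8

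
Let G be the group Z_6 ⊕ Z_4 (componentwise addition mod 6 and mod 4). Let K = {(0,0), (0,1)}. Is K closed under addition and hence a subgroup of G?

No

(0,1) ∈ K but its inverse (0,3) ∉ K, so K is not a subgroup.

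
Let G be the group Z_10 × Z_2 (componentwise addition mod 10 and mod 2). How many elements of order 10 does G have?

12

An element (a,b) has order lcm(ord(a), ord(b)); count pairs with lcm equal to 10.
Enumerating gives 12 such elements.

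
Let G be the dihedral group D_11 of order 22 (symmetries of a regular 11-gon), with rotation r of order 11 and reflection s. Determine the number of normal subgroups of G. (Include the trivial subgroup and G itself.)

G has 14 subgroups. Checking conjugation-invariance by order — order 1: 1/1 normal; order 2: 0/11 normal; order 11: 1/1 normal; order 22: 1/1 normal.
Total normal subgroups: 3.

3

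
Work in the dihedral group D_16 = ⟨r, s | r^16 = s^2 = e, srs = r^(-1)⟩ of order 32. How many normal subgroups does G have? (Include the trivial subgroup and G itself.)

8

G has 36 subgroups. Checking conjugation-invariance by order — order 1: 1/1 normal; order 2: 1/17 normal; order 4: 1/9 normal; order 8: 1/5 normal; order 16: 3/3 normal; order 32: 1/1 normal.
Total normal subgroups: 8.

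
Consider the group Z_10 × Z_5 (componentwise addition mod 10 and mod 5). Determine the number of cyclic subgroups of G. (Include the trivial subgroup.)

A cyclic subgroup of order d is generated by each of its φ(d) elements of order d, so the cyclic subgroups of order d number (#elements of order d)/φ(d).
Cyclic subgroups by order — order 1: 1; order 2: 1; order 5: 6; order 10: 6.
Total: 14.

14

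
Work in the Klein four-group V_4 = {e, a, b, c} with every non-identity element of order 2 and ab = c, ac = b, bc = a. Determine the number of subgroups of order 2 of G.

3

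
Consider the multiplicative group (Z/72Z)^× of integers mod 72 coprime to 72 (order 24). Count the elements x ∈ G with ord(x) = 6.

Enumerating element orders in G gives 14 elements of order 6.

14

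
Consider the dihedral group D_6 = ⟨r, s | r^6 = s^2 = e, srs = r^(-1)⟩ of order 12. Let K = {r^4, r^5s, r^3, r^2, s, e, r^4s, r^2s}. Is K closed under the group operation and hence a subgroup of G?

|K| = 8 does not divide |G| = 12, so by Lagrange K is not a subgroup.

No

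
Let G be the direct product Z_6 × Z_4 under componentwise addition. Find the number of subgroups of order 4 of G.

|G| = 24 and 4 | 24, so subgroups of order 4 are possible by Lagrange.
The subgroups of order 4 are: {(0,0), (0,1), (0,2), (0,3)}; {(0,0), (0,2), (3,0), (3,2)}; {(0,0), (0,2), (3,1), (3,3)}.
So G has 3 subgroups of order 4.

3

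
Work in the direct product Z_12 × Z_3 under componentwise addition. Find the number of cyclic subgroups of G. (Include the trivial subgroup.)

Each element a generates a cyclic subgroup ⟨a⟩; distinct elements may generate the same one (a cyclic group of order d has φ(d) generators).
Cyclic subgroups by order — order 1: 1; order 2: 1; order 3: 4; order 4: 1; order 6: 4; order 12: 4.
Total: 15.

15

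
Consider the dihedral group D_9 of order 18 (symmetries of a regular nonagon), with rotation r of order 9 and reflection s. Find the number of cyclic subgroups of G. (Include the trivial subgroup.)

12

Group the elements of G by the cyclic subgroup they generate; each cyclic subgroup of order d accounts for φ(d) elements.
Cyclic subgroups by order — order 1: 1; order 2: 9; order 3: 1; order 9: 1.
Total: 12.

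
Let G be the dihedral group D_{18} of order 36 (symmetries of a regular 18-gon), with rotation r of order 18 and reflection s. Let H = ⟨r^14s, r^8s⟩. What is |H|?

|⟨r^14s⟩| = 2 and |⟨r^8s⟩| = 2, so |H| is a multiple of lcm(2, 2) = 2 and divides |G| = 36.
Closing under the operation: H = {e, r^6, r^12, r^2s, r^8s, r^14s}, so |H| = 6.

6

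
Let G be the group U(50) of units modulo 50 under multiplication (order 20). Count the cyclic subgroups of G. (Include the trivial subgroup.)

A cyclic subgroup of order d is generated by each of its φ(d) elements of order d, so the cyclic subgroups of order d number (#elements of order d)/φ(d).
Cyclic subgroups by order — order 1: 1; order 2: 1; order 4: 1; order 5: 1; order 10: 1; order 20: 1.
Total: 6.

6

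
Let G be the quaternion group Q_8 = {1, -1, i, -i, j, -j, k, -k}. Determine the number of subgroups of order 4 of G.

|G| = 8 and 4 | 8, so subgroups of order 4 are possible by Lagrange.
The subgroups of order 4 are: {1, -1, i, -i}; {1, -1, j, -j}; {1, -1, k, -k}.
So G has 3 subgroups of order 4.

3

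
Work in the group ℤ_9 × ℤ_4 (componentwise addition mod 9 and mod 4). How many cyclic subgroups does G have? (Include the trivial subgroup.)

9

Group the elements of G by the cyclic subgroup they generate; each cyclic subgroup of order d accounts for φ(d) elements.
Cyclic subgroups by order — order 1: 1; order 2: 1; order 3: 1; order 4: 1; order 6: 1; order 9: 1; order 12: 1; order 18: 1; order 36: 1.
Total: 9.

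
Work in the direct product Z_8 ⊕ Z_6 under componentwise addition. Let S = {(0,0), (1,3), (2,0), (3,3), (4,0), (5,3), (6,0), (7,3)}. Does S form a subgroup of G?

|S| = 8 divides |G| = 48, consistent with Lagrange.
S contains the identity, every element's inverse is in S, and S is closed under +: it is a subgroup.
In fact S = ⟨(7,3)⟩.

Yes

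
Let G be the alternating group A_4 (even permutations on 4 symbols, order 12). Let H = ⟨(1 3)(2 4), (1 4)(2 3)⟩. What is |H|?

|⟨(1 3)(2 4)⟩| = 2 and |⟨(1 4)(2 3)⟩| = 2, so |H| is a multiple of lcm(2, 2) = 2 and divides |G| = 12.
Closing under the operation: H = {e, (1 2)(3 4), (1 3)(2 4), (1 4)(2 3)}, so |H| = 4.

4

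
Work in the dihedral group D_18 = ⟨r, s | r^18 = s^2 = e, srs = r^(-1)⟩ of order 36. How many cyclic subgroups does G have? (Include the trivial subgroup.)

A cyclic subgroup of order d is generated by each of its φ(d) elements of order d, so the cyclic subgroups of order d number (#elements of order d)/φ(d).
Cyclic subgroups by order — order 1: 1; order 2: 19; order 3: 1; order 6: 1; order 9: 1; order 18: 1.
Total: 24.

24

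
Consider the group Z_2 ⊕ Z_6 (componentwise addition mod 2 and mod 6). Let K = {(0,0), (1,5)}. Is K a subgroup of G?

No

(1,5) ∈ K but its inverse (1,1) ∉ K, so K is not a subgroup.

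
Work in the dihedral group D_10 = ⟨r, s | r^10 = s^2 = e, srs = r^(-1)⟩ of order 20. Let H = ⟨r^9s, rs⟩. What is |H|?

|⟨r^9s⟩| = 2 and |⟨rs⟩| = 2, so |H| is a multiple of lcm(2, 2) = 2 and divides |G| = 20.
Closing under the operation: H = {e, r^2, r^4, r^6, r^8, rs, r^3s, r^5s, r^7s, r^9s}, so |H| = 10.

10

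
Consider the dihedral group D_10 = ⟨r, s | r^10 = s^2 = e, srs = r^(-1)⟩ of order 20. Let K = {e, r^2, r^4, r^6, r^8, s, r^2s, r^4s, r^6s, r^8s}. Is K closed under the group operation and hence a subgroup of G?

Yes

|K| = 10 divides |G| = 20, consistent with Lagrange.
K contains the identity, every element's inverse is in K, and K is closed under ·: it is a subgroup.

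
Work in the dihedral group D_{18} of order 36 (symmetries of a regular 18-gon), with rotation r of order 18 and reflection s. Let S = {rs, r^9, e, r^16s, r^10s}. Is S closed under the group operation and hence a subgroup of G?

|S| = 5 does not divide |G| = 36, so by Lagrange S is not a subgroup.

No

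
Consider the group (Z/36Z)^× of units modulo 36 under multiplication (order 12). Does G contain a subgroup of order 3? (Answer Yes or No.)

3 | 12. A subgroup of order 3 is {1, 13, 25}.

Yes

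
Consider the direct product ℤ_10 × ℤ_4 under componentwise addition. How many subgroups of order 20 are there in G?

3

|G| = 40 and 20 | 40, so subgroups of order 20 are possible by Lagrange.
The subgroups of order 20 are: {(0,0), (0,1), (0,2), (0,3), (2,0), (2,1), (2,2), (2,3), (4,0), (4,1), (4,2), (4,3), (6,0), (6,1), (6,2), (6,3), (8,0), (8,1), (8,2), (8,3)}; {(0,0), (0,2), (1,0), (1,2), (2,0), (2,2), (3,0), (3,2), (4,0), (4,2), (5,0), (5,2), (6,0), (6,2), (7,0), (7,2), (8,0), (8,2), (9,0), (9,2)}; {(0,0), (0,2), (1,1), (1,3), (2,0), (2,2), (3,1), (3,3), (4,0), (4,2), (5,1), (5,3), (6,0), (6,2), (7,1), (7,3), (8,0), (8,2), (9,1), (9,3)}.
So G has 3 subgroups of order 20.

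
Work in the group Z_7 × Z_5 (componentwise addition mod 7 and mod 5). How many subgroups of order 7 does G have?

1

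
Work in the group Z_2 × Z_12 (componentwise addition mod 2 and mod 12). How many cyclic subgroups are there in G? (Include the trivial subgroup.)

Group the elements of G by the cyclic subgroup they generate; each cyclic subgroup of order d accounts for φ(d) elements.
Cyclic subgroups by order — order 1: 1; order 2: 3; order 3: 1; order 4: 2; order 6: 3; order 12: 2.
Total: 12.

12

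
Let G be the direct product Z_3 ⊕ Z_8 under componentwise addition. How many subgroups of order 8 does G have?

|G| = 24 and 8 | 24, so subgroups of order 8 are possible by Lagrange.
The subgroups of order 8 are: {(0,0), (0,1), (0,2), (0,3), (0,4), (0,5), (0,6), (0,7)}.
So G has 1 subgroup of order 8.

1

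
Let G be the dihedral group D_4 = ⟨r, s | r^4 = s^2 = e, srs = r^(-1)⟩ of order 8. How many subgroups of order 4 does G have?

3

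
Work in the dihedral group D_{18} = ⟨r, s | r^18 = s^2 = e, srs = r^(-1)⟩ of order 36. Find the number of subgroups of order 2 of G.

|G| = 36 and 2 | 36, so subgroups of order 2 are possible by Lagrange.
The subgroups of order 2 are: {e, r^10s}; {e, r^11s}; {e, r^12s}; {e, r^13s}; … (19 in all).
So G has 19 subgroups of order 2.

19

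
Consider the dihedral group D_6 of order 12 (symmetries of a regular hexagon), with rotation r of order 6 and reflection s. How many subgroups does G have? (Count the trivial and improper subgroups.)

|G| = 12, so by Lagrange every subgroup order divides 12. Divisors: 1, 2, 3, 4, 6, 12.
Subgroups by order — order 1: 1; order 2: 7; order 3: 1; order 4: 3; order 6: 3; order 12: 1.
Total: 1 + 7 + 1 + 3 + 3 + 1 = 16.

16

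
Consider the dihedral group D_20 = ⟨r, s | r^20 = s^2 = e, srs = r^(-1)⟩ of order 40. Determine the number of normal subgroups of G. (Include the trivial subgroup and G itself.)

9

G has 48 subgroups. Checking conjugation-invariance by order — order 1: 1/1 normal; order 2: 1/21 normal; order 4: 1/11 normal; order 5: 1/1 normal; order 8: 0/5 normal; order 10: 1/5 normal; order 20: 3/3 normal; order 40: 1/1 normal.
Total normal subgroups: 9.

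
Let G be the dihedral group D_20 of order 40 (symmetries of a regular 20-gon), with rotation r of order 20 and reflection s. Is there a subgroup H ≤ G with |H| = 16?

No

16 does not divide |G| = 40, so by Lagrange no subgroup of order 16 exists.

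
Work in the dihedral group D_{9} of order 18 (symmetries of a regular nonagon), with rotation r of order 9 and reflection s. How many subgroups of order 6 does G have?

3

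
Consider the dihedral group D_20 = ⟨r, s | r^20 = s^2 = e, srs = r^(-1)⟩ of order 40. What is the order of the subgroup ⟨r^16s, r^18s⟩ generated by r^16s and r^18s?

|⟨r^16s⟩| = 2 and |⟨r^18s⟩| = 2, so |H| is a multiple of lcm(2, 2) = 2 and divides |G| = 40.
Closing under the operation: H = {e, r^2, r^4, r^6, r^8, r^10, r^12, r^14, r^16, r^18, s, r^2s, r^4s, r^6s, r^8s, r^10s, r^12s, r^14s, r^16s, r^18s}, so |H| = 20.

20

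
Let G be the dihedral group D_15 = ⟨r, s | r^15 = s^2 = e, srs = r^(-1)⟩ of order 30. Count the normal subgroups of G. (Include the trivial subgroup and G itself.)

5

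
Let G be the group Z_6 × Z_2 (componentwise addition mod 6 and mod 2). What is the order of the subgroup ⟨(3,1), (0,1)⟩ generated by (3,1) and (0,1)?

4

|⟨(3,1)⟩| = 2 and |⟨(0,1)⟩| = 2, so |H| is a multiple of lcm(2, 2) = 2 and divides |G| = 12.
Closing under the operation: H = {(0,0), (0,1), (3,0), (3,1)}, so |H| = 4.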